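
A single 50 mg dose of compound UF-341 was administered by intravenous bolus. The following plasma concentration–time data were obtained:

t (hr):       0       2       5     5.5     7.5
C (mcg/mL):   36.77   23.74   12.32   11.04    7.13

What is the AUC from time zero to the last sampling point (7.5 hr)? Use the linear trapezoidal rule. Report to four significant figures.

Trapezoidal AUC_0→7.5:
  [0→2]: (36.77+23.74)/2 × 2 = 60.51
  [2→5]: (23.74+12.32)/2 × 3 = 54.09
  [5→5.5]: (12.32+11.04)/2 × 0.5 = 5.84
  [5.5→7.5]: (11.04+7.13)/2 × 2 = 18.17
  Sum = 138.61 mcg/mL·hr

AUC = 138.6 mcg/mL·hr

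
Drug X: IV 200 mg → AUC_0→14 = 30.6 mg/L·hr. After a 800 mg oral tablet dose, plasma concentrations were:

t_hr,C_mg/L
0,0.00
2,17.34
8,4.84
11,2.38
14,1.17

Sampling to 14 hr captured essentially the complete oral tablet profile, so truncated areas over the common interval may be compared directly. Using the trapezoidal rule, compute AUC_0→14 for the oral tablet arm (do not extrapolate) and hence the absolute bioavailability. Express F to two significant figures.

Trapezoidal AUC_0→14 (oral tablet):
  [0→2]: (0.00+17.34)/2 × 2 = 17.34
  [2→8]: (17.34+4.84)/2 × 6 = 66.54
  [8→11]: (4.84+2.38)/2 × 3 = 10.83
  [11→14]: (2.38+1.17)/2 × 3 = 5.325
  Sum = 100.035 mg/L·hr
F = (AUC_ev/D_ev)/(AUC_iv/D_iv) = (100.035/800)/(30.6/200) = 0.12504375/0.153 = 0.8173

F = 0.82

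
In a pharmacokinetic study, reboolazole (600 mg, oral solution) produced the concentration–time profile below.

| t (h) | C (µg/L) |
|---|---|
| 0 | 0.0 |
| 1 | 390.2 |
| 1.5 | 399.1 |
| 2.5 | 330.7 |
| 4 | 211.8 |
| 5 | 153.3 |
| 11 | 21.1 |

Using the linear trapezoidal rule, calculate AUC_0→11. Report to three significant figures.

AUC = 1870 µg/L·h

Trapezoidal AUC_0→11:
  [0→1]: (0.0+390.2)/2 × 1 = 195.1
  [1→1.5]: (390.2+399.1)/2 × 0.5 = 197.325
  [1.5→2.5]: (399.1+330.7)/2 × 1 = 364.9
  [2.5→4]: (330.7+211.8)/2 × 1.5 = 406.875
  [4→5]: (211.8+153.3)/2 × 1 = 182.55
  [5→11]: (153.3+21.1)/2 × 6 = 523.2
  Sum = 1869.95 µg/L·h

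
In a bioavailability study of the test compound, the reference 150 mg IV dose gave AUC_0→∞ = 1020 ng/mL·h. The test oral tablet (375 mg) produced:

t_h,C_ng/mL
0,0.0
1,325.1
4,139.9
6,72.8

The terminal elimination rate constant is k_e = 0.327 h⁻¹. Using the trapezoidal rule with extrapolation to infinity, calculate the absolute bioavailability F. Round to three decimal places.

F = 0.508

Trapezoidal AUC_0→6 (oral tablet):
  [0→1]: (0.0+325.1)/2 × 1 = 162.55
  [1→4]: (325.1+139.9)/2 × 3 = 697.5
  [4→6]: (139.9+72.8)/2 × 2 = 212.7
  Sum = 1072.75 ng/mL·h
Tail: C_last/k_e = 72.8/0.327 = 222.630
AUC_0→∞ (oral tablet) = 1072.75 + 222.630 = 1295.38 ng/mL·h
F = (AUC_ev/D_ev)/(AUC_iv/D_iv) = (1295.38/375)/(1020/150) = 3.45435/6.8 = 0.5080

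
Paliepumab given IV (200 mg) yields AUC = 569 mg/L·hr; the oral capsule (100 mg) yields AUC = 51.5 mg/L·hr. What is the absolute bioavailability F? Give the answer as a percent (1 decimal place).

F = 18.1%

F = (AUC_ev / D_ev) / (AUC_iv / D_iv)
  = (51.5/100) / (569/200)
  = 0.515 / 2.845 = 0.1810
  = 18.10%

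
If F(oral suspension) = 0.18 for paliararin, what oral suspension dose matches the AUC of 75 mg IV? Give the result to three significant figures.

D_oral = 417 mg

For equal systemic exposure: F × D_ev = D_iv
D_ev = D_iv / F = 75 / 0.18 = 416.667 mg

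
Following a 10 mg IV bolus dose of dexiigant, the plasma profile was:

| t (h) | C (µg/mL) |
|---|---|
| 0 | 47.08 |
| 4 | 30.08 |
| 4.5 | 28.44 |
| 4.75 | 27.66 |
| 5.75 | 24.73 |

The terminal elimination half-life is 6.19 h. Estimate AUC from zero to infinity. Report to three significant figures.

AUC = 423 µg/mL·h

Trapezoidal AUC_0→5.75:
  [0→4]: (47.08+30.08)/2 × 4 = 154.32
  [4→4.5]: (30.08+28.44)/2 × 0.5 = 14.63
  [4.5→4.75]: (28.44+27.66)/2 × 0.25 = 7.0125
  [4.75→5.75]: (27.66+24.73)/2 × 1 = 26.195
  Sum = 202.1575 µg/mL·h
k_e = ln2 / t½ = 0.693147 / 6.19 = 0.1120 h^-1
Extrapolated tail: C_last / k_e = 24.73 / 0.112 = 220.804
AUC_0→∞ = 202.1575 + 220.804 = 422.9615 µg/mL·h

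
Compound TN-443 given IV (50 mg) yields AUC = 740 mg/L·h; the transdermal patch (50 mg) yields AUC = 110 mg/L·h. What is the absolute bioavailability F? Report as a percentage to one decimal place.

F = (AUC_ev / D_ev) / (AUC_iv / D_iv)
  = (110/50) / (740/50)
  = 2.2 / 14.8 = 0.1486
  = 14.86%

F = 14.9%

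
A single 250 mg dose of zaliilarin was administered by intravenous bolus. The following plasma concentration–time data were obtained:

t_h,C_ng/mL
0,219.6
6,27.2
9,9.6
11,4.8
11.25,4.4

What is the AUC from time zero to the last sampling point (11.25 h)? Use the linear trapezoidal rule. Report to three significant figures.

Trapezoidal AUC_0→11.25:
  [0→6]: (219.6+27.2)/2 × 6 = 740.4
  [6→9]: (27.2+9.6)/2 × 3 = 55.2
  [9→11]: (9.6+4.8)/2 × 2 = 14.4
  [11→11.25]: (4.8+4.4)/2 × 0.25 = 1.15
  Sum = 811.15 ng/mL·h

AUC = 811 ng/mL·h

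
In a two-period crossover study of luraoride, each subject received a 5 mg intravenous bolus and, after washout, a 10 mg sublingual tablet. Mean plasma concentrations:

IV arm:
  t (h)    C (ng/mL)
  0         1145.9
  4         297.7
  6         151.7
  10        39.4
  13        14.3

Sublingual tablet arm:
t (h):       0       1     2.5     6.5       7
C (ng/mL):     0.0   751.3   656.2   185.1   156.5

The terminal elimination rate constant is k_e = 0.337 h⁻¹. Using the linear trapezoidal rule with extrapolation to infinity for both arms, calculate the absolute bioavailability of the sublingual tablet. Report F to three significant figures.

Trapezoidal AUC_0→13 (IV):
  [0→4]: (1145.9+297.7)/2 × 4 = 2887.2
  [4→6]: (297.7+151.7)/2 × 2 = 449.4
  [6→10]: (151.7+39.4)/2 × 4 = 382.2
  [10→13]: (39.4+14.3)/2 × 3 = 80.55
  Sum = 3799.35 ng/mL·h
IV tail: 14.3/0.337 = 42.433; AUC_iv,0→∞ = 3799.35 + 42.433 = 3841.783 ng/mL·h
Trapezoidal AUC_0→7 (sublingual tablet):
  [0→1]: (0.0+751.3)/2 × 1 = 375.65
  [1→2.5]: (751.3+656.2)/2 × 1.5 = 1055.625
  [2.5→6.5]: (656.2+185.1)/2 × 4 = 1682.6
  [6.5→7]: (185.1+156.5)/2 × 0.5 = 85.4
  Sum = 3199.275 ng/mL·h
sublingual tablet tail: 156.5/0.337 = 464.392; AUC_ev,0→∞ = 3199.275 + 464.392 = 3663.667 ng/mL·h
F = (AUC_ev/D_ev)/(AUC_iv/D_iv) = (3663.667/10)/(3841.783/5) = 366.3667/768.3566 = 0.4768

F = 0.477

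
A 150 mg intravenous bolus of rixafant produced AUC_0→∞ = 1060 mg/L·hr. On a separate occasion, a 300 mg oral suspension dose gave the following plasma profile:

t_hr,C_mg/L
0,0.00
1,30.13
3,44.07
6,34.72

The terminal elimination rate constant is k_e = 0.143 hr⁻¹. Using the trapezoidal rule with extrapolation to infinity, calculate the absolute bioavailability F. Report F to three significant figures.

Trapezoidal AUC_0→6 (oral suspension):
  [0→1]: (0.00+30.13)/2 × 1 = 15.065
  [1→3]: (30.13+44.07)/2 × 2 = 74.2
  [3→6]: (44.07+34.72)/2 × 3 = 118.185
  Sum = 207.45 mg/L·hr
Tail: C_last/k_e = 34.72/0.143 = 242.797
AUC_0→∞ (oral suspension) = 207.45 + 242.797 = 450.247 mg/L·hr
F = (AUC_ev/D_ev)/(AUC_iv/D_iv) = (450.247/300)/(1060/150) = 1.50082/7.06667 = 0.2124

F = 0.212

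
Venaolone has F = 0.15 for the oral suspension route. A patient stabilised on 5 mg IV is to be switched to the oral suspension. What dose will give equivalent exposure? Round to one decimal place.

For equal systemic exposure: F × D_ev = D_iv
D_ev = D_iv / F = 5 / 0.15 = 33.3333 mg

D_oral = 33.3 mg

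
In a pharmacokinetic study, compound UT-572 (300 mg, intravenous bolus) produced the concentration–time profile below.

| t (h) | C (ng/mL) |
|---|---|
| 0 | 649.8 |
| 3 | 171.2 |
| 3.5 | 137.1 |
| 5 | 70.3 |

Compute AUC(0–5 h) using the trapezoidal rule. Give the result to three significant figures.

Trapezoidal AUC_0→5:
  [0→3]: (649.8+171.2)/2 × 3 = 1231.5
  [3→3.5]: (171.2+137.1)/2 × 0.5 = 77.075
  [3.5→5]: (137.1+70.3)/2 × 1.5 = 155.55
  Sum = 1464.125 ng/mL·h

AUC = 1460 ng/mL·h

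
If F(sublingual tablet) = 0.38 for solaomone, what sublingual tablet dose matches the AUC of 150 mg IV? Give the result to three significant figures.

D_sublingual = 395 mg

For equal systemic exposure: F × D_ev = D_iv
D_ev = D_iv / F = 150 / 0.38 = 394.737 mg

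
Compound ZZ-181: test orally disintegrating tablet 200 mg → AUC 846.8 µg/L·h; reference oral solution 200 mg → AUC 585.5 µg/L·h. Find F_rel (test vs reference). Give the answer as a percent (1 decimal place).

F_rel = (AUC_test/D_test) / (AUC_ref/D_ref)
      = (846.8/200) / (585.5/200)
      = 4.234 / 2.9275 = 1.4463 = 144.63%

F_rel = 144.6%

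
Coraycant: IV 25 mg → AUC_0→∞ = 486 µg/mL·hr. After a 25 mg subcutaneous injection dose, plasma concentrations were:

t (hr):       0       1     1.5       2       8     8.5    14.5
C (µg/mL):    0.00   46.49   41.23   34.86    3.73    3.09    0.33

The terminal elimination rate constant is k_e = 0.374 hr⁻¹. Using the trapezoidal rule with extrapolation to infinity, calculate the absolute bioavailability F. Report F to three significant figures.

Trapezoidal AUC_0→14.5 (subcutaneous injection):
  [0→1]: (0.00+46.49)/2 × 1 = 23.245
  [1→1.5]: (46.49+41.23)/2 × 0.5 = 21.93
  [1.5→2]: (41.23+34.86)/2 × 0.5 = 19.0225
  [2→8]: (34.86+3.73)/2 × 6 = 115.77
  [8→8.5]: (3.73+3.09)/2 × 0.5 = 1.705
  [8.5→14.5]: (3.09+0.33)/2 × 6 = 10.26
  Sum = 191.9325 µg/mL·hr
Tail: C_last/k_e = 0.33/0.374 = 0.882
AUC_0→∞ (subcutaneous injection) = 191.9325 + 0.882 = 192.8145 µg/mL·hr
F = (AUC_ev/D_ev)/(AUC_iv/D_iv) = (192.8145/25)/(486/25) = 7.71258/19.44 = 0.3967

F = 0.397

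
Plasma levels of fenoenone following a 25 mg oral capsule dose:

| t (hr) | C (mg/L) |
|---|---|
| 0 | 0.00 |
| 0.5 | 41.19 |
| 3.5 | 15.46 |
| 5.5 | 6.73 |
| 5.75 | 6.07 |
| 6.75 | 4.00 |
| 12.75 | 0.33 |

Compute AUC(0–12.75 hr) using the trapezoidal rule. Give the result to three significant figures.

AUC = 137 mg/L·hr

Trapezoidal AUC_0→12.75:
  [0→0.5]: (0.00+41.19)/2 × 0.5 = 10.2975
  [0.5→3.5]: (41.19+15.46)/2 × 3 = 84.975
  [3.5→5.5]: (15.46+6.73)/2 × 2 = 22.19
  [5.5→5.75]: (6.73+6.07)/2 × 0.25 = 1.6
  [5.75→6.75]: (6.07+4.00)/2 × 1 = 5.035
  [6.75→12.75]: (4.00+0.33)/2 × 6 = 12.99
  Sum = 137.0875 mg/L·hr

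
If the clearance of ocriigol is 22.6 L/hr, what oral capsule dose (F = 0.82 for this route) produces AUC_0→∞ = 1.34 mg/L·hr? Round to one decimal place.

Dose = CL × AUC_0→∞ / F
     = 22.6 × 1.34 / 0.82 = 36.9317 mg

Dose = 36.9 mg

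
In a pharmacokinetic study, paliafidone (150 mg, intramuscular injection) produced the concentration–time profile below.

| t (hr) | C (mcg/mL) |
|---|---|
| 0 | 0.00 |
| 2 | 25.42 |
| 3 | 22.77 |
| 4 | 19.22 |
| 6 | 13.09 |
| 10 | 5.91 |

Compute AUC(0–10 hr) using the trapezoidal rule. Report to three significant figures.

Trapezoidal AUC_0→10:
  [0→2]: (0.00+25.42)/2 × 2 = 25.42
  [2→3]: (25.42+22.77)/2 × 1 = 24.095
  [3→4]: (22.77+19.22)/2 × 1 = 20.995
  [4→6]: (19.22+13.09)/2 × 2 = 32.31
  [6→10]: (13.09+5.91)/2 × 4 = 38.0
  Sum = 140.82 mcg/mL·hr

AUC = 141 mcg/mL·hr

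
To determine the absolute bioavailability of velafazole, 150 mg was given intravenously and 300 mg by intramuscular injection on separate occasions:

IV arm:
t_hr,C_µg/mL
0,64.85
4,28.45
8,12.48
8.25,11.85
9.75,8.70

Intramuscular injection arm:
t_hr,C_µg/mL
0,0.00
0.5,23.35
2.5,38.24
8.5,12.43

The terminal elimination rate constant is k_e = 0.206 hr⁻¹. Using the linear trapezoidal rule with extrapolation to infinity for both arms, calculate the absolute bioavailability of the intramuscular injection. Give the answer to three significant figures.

Trapezoidal AUC_0→9.75 (IV):
  [0→4]: (64.85+28.45)/2 × 4 = 186.6
  [4→8]: (28.45+12.48)/2 × 4 = 81.86
  [8→8.25]: (12.48+11.85)/2 × 0.25 = 3.04125
  [8.25→9.75]: (11.85+8.70)/2 × 1.5 = 15.4125
  Sum = 286.91375 µg/mL·hr
IV tail: 8.70/0.206 = 42.233; AUC_iv,0→∞ = 286.91375 + 42.233 = 329.14675 µg/mL·hr
Trapezoidal AUC_0→8.5 (intramuscular injection):
  [0→0.5]: (0.00+23.35)/2 × 0.5 = 5.8375
  [0.5→2.5]: (23.35+38.24)/2 × 2 = 61.59
  [2.5→8.5]: (38.24+12.43)/2 × 6 = 152.01
  Sum = 219.4375 µg/mL·hr
intramuscular injection tail: 12.43/0.206 = 60.340; AUC_ev,0→∞ = 219.4375 + 60.340 = 279.7775 µg/mL·hr
F = (AUC_ev/D_ev)/(AUC_iv/D_iv) = (279.7775/300)/(329.14675/150) = 0.932592/2.19431 = 0.4250

F = 0.425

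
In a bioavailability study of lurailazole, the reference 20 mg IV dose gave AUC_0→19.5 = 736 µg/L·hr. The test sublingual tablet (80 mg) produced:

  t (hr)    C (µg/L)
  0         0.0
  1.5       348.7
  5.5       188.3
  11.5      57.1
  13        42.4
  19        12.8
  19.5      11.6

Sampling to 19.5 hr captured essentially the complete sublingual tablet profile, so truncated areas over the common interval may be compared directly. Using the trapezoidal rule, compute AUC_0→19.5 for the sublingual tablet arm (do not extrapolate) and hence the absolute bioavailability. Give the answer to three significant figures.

Trapezoidal AUC_0→19.5 (sublingual tablet):
  [0→1.5]: (0.0+348.7)/2 × 1.5 = 261.525
  [1.5→5.5]: (348.7+188.3)/2 × 4 = 1074.0
  [5.5→11.5]: (188.3+57.1)/2 × 6 = 736.2
  [11.5→13]: (57.1+42.4)/2 × 1.5 = 74.625
  [13→19]: (42.4+12.8)/2 × 6 = 165.6
  [19→19.5]: (12.8+11.6)/2 × 0.5 = 6.1
  Sum = 2318.05 µg/L·hr
F = (AUC_ev/D_ev)/(AUC_iv/D_iv) = (2318.05/80)/(736/20) = 28.975625/36.8 = 0.7874

F = 0.787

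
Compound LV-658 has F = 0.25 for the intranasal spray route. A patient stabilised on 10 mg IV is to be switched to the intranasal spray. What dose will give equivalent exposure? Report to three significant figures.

D_intranasal = 40.0 mg

For equal systemic exposure: F × D_ev = D_iv
D_ev = D_iv / F = 10 / 0.25 = 40 mg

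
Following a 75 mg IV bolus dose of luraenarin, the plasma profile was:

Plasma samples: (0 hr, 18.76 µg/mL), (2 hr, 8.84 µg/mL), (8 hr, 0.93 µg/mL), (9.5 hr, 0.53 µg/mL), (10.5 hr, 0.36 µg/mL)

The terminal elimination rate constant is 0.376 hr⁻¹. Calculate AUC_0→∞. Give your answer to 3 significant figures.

AUC = 59.4 µg/mL·hr

Trapezoidal AUC_0→10.5:
  [0→2]: (18.76+8.84)/2 × 2 = 27.6
  [2→8]: (8.84+0.93)/2 × 6 = 29.31
  [8→9.5]: (0.93+0.53)/2 × 1.5 = 1.095
  [9.5→10.5]: (0.53+0.36)/2 × 1 = 0.445
  Sum = 58.45 µg/mL·hr
Extrapolated tail: C_last / k_e = 0.36 / 0.376 = 0.957
AUC_0→∞ = 58.45 + 0.957 = 59.407 µg/mL·hr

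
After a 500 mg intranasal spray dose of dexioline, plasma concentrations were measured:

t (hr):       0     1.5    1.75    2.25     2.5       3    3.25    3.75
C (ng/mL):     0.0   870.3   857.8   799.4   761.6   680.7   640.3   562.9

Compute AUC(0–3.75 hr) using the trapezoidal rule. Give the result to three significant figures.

AUC = 2300 ng/mL·hr

Trapezoidal AUC_0→3.75:
  [0→1.5]: (0.0+870.3)/2 × 1.5 = 652.725
  [1.5→1.75]: (870.3+857.8)/2 × 0.25 = 216.0125
  [1.75→2.25]: (857.8+799.4)/2 × 0.5 = 414.3
  [2.25→2.5]: (799.4+761.6)/2 × 0.25 = 195.125
  [2.5→3]: (761.6+680.7)/2 × 0.5 = 360.575
  [3→3.25]: (680.7+640.3)/2 × 0.25 = 165.125
  [3.25→3.75]: (640.3+562.9)/2 × 0.5 = 300.8
  Sum = 2304.6625 ng/mL·hr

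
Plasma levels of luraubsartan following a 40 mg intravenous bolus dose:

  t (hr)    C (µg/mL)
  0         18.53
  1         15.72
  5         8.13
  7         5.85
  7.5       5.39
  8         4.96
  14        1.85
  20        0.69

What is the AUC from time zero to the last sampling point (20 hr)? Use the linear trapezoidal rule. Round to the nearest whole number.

AUC = 112 µg/mL·hr

Trapezoidal AUC_0→20:
  [0→1]: (18.53+15.72)/2 × 1 = 17.125
  [1→5]: (15.72+8.13)/2 × 4 = 47.7
  [5→7]: (8.13+5.85)/2 × 2 = 13.98
  [7→7.5]: (5.85+5.39)/2 × 0.5 = 2.81
  [7.5→8]: (5.39+4.96)/2 × 0.5 = 2.5875
  [8→14]: (4.96+1.85)/2 × 6 = 20.43
  [14→20]: (1.85+0.69)/2 × 6 = 7.62
  Sum = 112.2525 µg/mL·hr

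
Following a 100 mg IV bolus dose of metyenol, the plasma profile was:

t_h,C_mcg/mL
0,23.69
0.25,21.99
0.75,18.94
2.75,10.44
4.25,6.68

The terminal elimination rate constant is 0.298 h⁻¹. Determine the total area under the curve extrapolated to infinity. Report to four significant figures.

Trapezoidal AUC_0→4.25:
  [0→0.25]: (23.69+21.99)/2 × 0.25 = 5.71
  [0.25→0.75]: (21.99+18.94)/2 × 0.5 = 10.2325
  [0.75→2.75]: (18.94+10.44)/2 × 2 = 29.38
  [2.75→4.25]: (10.44+6.68)/2 × 1.5 = 12.84
  Sum = 58.1625 mcg/mL·h
Extrapolated tail: C_last / k_e = 6.68 / 0.298 = 22.416
AUC_0→∞ = 58.1625 + 22.416 = 80.5785 mcg/mL·h

AUC = 80.58 mcg/mL·h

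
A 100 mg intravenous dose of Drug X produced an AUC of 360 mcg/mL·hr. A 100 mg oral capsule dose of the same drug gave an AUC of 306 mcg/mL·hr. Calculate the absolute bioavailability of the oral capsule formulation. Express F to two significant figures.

F = 0.85

F = (AUC_ev / D_ev) / (AUC_iv / D_iv)
  = (306/100) / (360/100)
  = 3.06 / 3.6 = 0.8500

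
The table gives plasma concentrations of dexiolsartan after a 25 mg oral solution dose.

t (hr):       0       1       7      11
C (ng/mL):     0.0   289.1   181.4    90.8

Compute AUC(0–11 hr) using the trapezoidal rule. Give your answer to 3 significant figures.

AUC = 2100 ng/mL·hr

Trapezoidal AUC_0→11:
  [0→1]: (0.0+289.1)/2 × 1 = 144.55
  [1→7]: (289.1+181.4)/2 × 6 = 1411.5
  [7→11]: (181.4+90.8)/2 × 4 = 544.4
  Sum = 2100.45 ng/mL·hr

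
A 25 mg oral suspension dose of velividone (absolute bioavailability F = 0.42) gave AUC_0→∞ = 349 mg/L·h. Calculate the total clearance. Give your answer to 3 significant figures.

CL = 0.0301 L/h

CL = F × Dose / AUC_0→∞
   = 0.42 × 25 / 349 = 0.030086 L/h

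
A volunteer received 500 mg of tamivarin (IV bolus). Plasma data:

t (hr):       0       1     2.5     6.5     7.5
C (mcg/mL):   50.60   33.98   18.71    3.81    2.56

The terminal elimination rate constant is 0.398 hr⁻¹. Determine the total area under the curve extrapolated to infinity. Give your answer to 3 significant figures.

Trapezoidal AUC_0→7.5:
  [0→1]: (50.60+33.98)/2 × 1 = 42.29
  [1→2.5]: (33.98+18.71)/2 × 1.5 = 39.5175
  [2.5→6.5]: (18.71+3.81)/2 × 4 = 45.04
  [6.5→7.5]: (3.81+2.56)/2 × 1 = 3.185
  Sum = 130.0325 mcg/mL·hr
Extrapolated tail: C_last / k_e = 2.56 / 0.398 = 6.432
AUC_0→∞ = 130.0325 + 6.432 = 136.4645 mcg/mL·hr

AUC = 136 mcg/mL·hr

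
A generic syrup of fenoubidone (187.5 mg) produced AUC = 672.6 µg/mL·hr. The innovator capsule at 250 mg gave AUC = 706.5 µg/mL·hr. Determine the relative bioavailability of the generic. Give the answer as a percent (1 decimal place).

F_rel = 126.9%

F_rel = (AUC_test/D_test) / (AUC_ref/D_ref)
      = (672.6/187.5) / (706.5/250)
      = 3.5872 / 2.826 = 1.2694 = 126.94%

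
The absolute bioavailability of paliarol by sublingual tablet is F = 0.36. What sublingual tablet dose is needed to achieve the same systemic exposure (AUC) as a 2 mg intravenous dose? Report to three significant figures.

For equal systemic exposure: F × D_ev = D_iv
D_ev = D_iv / F = 2 / 0.36 = 5.55556 mg

D_sublingual = 5.56 mg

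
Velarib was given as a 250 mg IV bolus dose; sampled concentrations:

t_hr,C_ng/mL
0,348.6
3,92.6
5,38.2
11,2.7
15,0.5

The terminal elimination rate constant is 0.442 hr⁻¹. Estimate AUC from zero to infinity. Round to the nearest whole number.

Trapezoidal AUC_0→15:
  [0→3]: (348.6+92.6)/2 × 3 = 661.8
  [3→5]: (92.6+38.2)/2 × 2 = 130.8
  [5→11]: (38.2+2.7)/2 × 6 = 122.7
  [11→15]: (2.7+0.5)/2 × 4 = 6.4
  Sum = 921.7 ng/mL·hr
Extrapolated tail: C_last / k_e = 0.5 / 0.442 = 1.131
AUC_0→∞ = 921.7 + 1.131 = 922.831 ng/mL·hr

AUC = 923 ng/mL·hr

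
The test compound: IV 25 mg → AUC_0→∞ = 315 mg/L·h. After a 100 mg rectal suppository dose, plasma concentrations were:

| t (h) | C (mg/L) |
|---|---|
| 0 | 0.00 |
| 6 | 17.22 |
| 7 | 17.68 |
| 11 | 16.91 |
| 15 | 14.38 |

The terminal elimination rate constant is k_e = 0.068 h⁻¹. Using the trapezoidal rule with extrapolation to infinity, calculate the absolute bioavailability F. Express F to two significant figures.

F = 0.33

Trapezoidal AUC_0→15 (rectal suppository):
  [0→6]: (0.00+17.22)/2 × 6 = 51.66
  [6→7]: (17.22+17.68)/2 × 1 = 17.45
  [7→11]: (17.68+16.91)/2 × 4 = 69.18
  [11→15]: (16.91+14.38)/2 × 4 = 62.58
  Sum = 200.87 mg/L·h
Tail: C_last/k_e = 14.38/0.068 = 211.471
AUC_0→∞ (rectal suppository) = 200.87 + 211.471 = 412.341 mg/L·h
F = (AUC_ev/D_ev)/(AUC_iv/D_iv) = (412.341/100)/(315/25) = 4.12341/12.6 = 0.3273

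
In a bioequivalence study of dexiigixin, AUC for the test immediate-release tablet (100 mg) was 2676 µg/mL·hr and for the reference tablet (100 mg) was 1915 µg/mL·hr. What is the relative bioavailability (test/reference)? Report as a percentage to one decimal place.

F_rel = 139.7%

F_rel = (AUC_test/D_test) / (AUC_ref/D_ref)
      = (2676/100) / (1915/100)
      = 26.76 / 19.15 = 1.3974 = 139.74%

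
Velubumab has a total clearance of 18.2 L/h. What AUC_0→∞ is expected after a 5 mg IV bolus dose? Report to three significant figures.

AUC = 0.275 mg/L·h

AUC_0→∞ = Dose_iv / CL
        = 5 / 18.2 = 0.274725 mg/L·h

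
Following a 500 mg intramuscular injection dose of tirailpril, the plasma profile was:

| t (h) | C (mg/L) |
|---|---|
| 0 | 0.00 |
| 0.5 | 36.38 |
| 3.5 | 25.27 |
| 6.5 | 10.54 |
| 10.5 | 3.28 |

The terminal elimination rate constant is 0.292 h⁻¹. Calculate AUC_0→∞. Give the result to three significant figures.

Trapezoidal AUC_0→10.5:
  [0→0.5]: (0.00+36.38)/2 × 0.5 = 9.095
  [0.5→3.5]: (36.38+25.27)/2 × 3 = 92.475
  [3.5→6.5]: (25.27+10.54)/2 × 3 = 53.715
  [6.5→10.5]: (10.54+3.28)/2 × 4 = 27.64
  Sum = 182.925 mg/L·h
Extrapolated tail: C_last / k_e = 3.28 / 0.292 = 11.233
AUC_0→∞ = 182.925 + 11.233 = 194.158 mg/L·h

AUC = 194 mg/L·h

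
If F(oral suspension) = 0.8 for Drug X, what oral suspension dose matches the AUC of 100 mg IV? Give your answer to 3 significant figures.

D_oral = 125 mg

For equal systemic exposure: F × D_ev = D_iv
D_ev = D_iv / F = 100 / 0.8 = 125 mg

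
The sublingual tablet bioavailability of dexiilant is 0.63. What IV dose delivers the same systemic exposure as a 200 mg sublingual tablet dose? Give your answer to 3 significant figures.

Systemic exposure from an extravascular dose = F × D_ev, so the equivalent IV dose is F × D_ev.
D_iv = F × D_ev = 0.63 × 200 = 126 mg

D_iv = 126 mg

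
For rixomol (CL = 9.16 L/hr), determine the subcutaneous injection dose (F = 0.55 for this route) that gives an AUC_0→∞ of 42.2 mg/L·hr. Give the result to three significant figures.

Dose = CL × AUC_0→∞ / F
     = 9.16 × 42.2 / 0.55 = 702.822 mg

Dose = 703 mg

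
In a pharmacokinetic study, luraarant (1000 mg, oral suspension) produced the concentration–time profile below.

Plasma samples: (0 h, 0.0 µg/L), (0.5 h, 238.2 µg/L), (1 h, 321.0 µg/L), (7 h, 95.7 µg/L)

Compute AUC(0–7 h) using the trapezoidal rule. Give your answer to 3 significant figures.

AUC = 1450 µg/L·h

Trapezoidal AUC_0→7:
  [0→0.5]: (0.0+238.2)/2 × 0.5 = 59.55
  [0.5→1]: (238.2+321.0)/2 × 0.5 = 139.8
  [1→7]: (321.0+95.7)/2 × 6 = 1250.1
  Sum = 1449.45 µg/L·h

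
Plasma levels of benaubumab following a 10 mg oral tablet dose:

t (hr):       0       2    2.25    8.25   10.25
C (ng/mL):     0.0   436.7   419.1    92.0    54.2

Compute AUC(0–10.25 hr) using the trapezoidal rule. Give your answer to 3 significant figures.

Trapezoidal AUC_0→10.25:
  [0→2]: (0.0+436.7)/2 × 2 = 436.7
  [2→2.25]: (436.7+419.1)/2 × 0.25 = 106.975
  [2.25→8.25]: (419.1+92.0)/2 × 6 = 1533.3
  [8.25→10.25]: (92.0+54.2)/2 × 2 = 146.2
  Sum = 2223.175 ng/mL·hr

AUC = 2220 ng/mL·hr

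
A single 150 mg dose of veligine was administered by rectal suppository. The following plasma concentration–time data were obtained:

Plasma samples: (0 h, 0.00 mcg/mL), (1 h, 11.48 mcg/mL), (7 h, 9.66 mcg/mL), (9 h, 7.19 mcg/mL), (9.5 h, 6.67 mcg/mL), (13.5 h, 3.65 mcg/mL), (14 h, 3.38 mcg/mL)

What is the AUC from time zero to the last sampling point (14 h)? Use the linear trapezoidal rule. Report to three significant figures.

Trapezoidal AUC_0→14:
  [0→1]: (0.00+11.48)/2 × 1 = 5.74
  [1→7]: (11.48+9.66)/2 × 6 = 63.42
  [7→9]: (9.66+7.19)/2 × 2 = 16.85
  [9→9.5]: (7.19+6.67)/2 × 0.5 = 3.465
  [9.5→13.5]: (6.67+3.65)/2 × 4 = 20.64
  [13.5→14]: (3.65+3.38)/2 × 0.5 = 1.7575
  Sum = 111.8725 mcg/mL·h

AUC = 112 mcg/mL·h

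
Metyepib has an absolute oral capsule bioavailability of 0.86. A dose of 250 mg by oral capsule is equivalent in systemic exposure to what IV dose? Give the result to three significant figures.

Systemic exposure from an extravascular dose = F × D_ev, so the equivalent IV dose is F × D_ev.
D_iv = F × D_ev = 0.86 × 250 = 215 mg

D_iv = 215 mg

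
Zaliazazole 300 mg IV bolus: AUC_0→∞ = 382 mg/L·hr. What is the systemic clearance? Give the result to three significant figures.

CL = Dose_iv / AUC_0→∞
   = 300 / 382 = 0.78534 L/hr

CL = 0.785 L/hr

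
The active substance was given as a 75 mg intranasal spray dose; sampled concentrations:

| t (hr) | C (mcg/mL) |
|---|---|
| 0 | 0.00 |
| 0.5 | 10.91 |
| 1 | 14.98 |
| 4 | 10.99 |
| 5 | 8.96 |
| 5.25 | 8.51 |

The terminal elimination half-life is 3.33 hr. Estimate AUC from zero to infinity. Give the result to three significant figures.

AUC = 101 mcg/mL·hr

Trapezoidal AUC_0→5.25:
  [0→0.5]: (0.00+10.91)/2 × 0.5 = 2.7275
  [0.5→1]: (10.91+14.98)/2 × 0.5 = 6.4725
  [1→4]: (14.98+10.99)/2 × 3 = 38.955
  [4→5]: (10.99+8.96)/2 × 1 = 9.975
  [5→5.25]: (8.96+8.51)/2 × 0.25 = 2.18375
  Sum = 60.31375 mcg/mL·hr
k_e = ln2 / t½ = 0.693147 / 3.33 = 0.2082 hr^-1
Extrapolated tail: C_last / k_e = 8.51 / 0.2082 = 40.874
AUC_0→∞ = 60.31375 + 40.874 = 101.18775 mcg/mL·hr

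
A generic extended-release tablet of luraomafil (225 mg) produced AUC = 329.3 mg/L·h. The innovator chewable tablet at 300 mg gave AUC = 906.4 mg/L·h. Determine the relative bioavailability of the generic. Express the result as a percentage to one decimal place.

F_rel = (AUC_test/D_test) / (AUC_ref/D_ref)
      = (329.3/225) / (906.4/300)
      = 1.46356 / 3.02133 = 0.4844 = 48.44%

F_rel = 48.4%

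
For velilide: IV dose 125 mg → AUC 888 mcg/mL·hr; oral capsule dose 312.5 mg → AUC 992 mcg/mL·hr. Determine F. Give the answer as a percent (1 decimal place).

F = (AUC_ev / D_ev) / (AUC_iv / D_iv)
  = (992/312.5) / (888/125)
  = 3.1744 / 7.104 = 0.4468
  = 44.68%

F = 44.7%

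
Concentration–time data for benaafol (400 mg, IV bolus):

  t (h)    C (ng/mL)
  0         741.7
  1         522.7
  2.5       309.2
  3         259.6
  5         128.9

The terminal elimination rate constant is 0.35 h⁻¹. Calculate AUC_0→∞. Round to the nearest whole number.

Trapezoidal AUC_0→5:
  [0→1]: (741.7+522.7)/2 × 1 = 632.2
  [1→2.5]: (522.7+309.2)/2 × 1.5 = 623.925
  [2.5→3]: (309.2+259.6)/2 × 0.5 = 142.2
  [3→5]: (259.6+128.9)/2 × 2 = 388.5
  Sum = 1786.825 ng/mL·h
Extrapolated tail: C_last / k_e = 128.9 / 0.35 = 368.286
AUC_0→∞ = 1786.825 + 368.286 = 2155.111 ng/mL·h

AUC = 2155 ng/mL·h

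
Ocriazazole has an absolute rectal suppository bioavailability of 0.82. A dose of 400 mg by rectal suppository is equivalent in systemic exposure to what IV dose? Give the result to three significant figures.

D_iv = 328 mg

Systemic exposure from an extravascular dose = F × D_ev, so the equivalent IV dose is F × D_ev.
D_iv = F × D_ev = 0.82 × 400 = 328 mg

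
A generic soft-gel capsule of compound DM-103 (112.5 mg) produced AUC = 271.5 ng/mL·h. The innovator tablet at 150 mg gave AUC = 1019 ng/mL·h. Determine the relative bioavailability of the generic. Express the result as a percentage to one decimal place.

F_rel = (AUC_test/D_test) / (AUC_ref/D_ref)
      = (271.5/112.5) / (1019/150)
      = 2.41333 / 6.79333 = 0.3552 = 35.52%

F_rel = 35.5%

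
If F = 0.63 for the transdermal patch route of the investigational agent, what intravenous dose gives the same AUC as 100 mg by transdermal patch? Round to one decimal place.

D_iv = 63.0 mg

Systemic exposure from an extravascular dose = F × D_ev, so the equivalent IV dose is F × D_ev.
D_iv = F × D_ev = 0.63 × 100 = 63 mg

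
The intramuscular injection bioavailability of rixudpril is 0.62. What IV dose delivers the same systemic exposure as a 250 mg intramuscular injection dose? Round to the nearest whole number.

Systemic exposure from an extravascular dose = F × D_ev, so the equivalent IV dose is F × D_ev.
D_iv = F × D_ev = 0.62 × 250 = 155 mg

D_iv = 155 mg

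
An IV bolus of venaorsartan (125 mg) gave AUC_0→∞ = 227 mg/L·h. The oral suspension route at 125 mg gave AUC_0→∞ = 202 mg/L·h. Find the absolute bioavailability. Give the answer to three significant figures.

F = (AUC_ev / D_ev) / (AUC_iv / D_iv)
  = (202/125) / (227/125)
  = 1.616 / 1.816 = 0.8899

F = 0.890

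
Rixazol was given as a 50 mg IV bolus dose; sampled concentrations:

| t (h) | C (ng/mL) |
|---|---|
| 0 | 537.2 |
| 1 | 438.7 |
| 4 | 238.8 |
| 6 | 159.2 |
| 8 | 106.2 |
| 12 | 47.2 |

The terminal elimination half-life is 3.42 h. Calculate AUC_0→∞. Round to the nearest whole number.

AUC = 2707 ng/mL·h

Trapezoidal AUC_0→12:
  [0→1]: (537.2+438.7)/2 × 1 = 487.95
  [1→4]: (438.7+238.8)/2 × 3 = 1016.25
  [4→6]: (238.8+159.2)/2 × 2 = 398.0
  [6→8]: (159.2+106.2)/2 × 2 = 265.4
  [8→12]: (106.2+47.2)/2 × 4 = 306.8
  Sum = 2474.4 ng/mL·h
k_e = ln2 / t½ = 0.693147 / 3.42 = 0.2027 h^-1
Extrapolated tail: C_last / k_e = 47.2 / 0.2027 = 232.856
AUC_0→∞ = 2474.4 + 232.856 = 2707.256 ng/mL·h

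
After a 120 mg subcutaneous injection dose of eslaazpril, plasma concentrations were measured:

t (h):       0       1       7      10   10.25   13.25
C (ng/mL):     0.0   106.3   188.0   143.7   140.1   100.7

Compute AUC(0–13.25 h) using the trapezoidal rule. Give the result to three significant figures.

AUC = 1830 ng/mL·h

Trapezoidal AUC_0→13.25:
  [0→1]: (0.0+106.3)/2 × 1 = 53.15
  [1→7]: (106.3+188.0)/2 × 6 = 882.9
  [7→10]: (188.0+143.7)/2 × 3 = 497.55
  [10→10.25]: (143.7+140.1)/2 × 0.25 = 35.475
  [10.25→13.25]: (140.1+100.7)/2 × 3 = 361.2
  Sum = 1830.275 ng/mL·h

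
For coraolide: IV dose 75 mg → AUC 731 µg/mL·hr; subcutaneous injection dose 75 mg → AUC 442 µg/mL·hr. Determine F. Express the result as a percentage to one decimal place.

F = (AUC_ev / D_ev) / (AUC_iv / D_iv)
  = (442/75) / (731/75)
  = 5.89333 / 9.74667 = 0.6047
  = 60.47%

F = 60.5%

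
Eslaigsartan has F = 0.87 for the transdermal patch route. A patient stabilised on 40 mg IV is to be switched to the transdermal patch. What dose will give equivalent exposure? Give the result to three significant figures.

D_transdermal = 46.0 mg

For equal systemic exposure: F × D_ev = D_iv
D_ev = D_iv / F = 40 / 0.87 = 45.977 mg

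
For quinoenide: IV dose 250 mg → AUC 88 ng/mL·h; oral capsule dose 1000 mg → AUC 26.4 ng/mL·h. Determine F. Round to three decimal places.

F = 0.075

F = (AUC_ev / D_ev) / (AUC_iv / D_iv)
  = (26.4/1000) / (88/250)
  = 0.0264 / 0.352 = 0.0750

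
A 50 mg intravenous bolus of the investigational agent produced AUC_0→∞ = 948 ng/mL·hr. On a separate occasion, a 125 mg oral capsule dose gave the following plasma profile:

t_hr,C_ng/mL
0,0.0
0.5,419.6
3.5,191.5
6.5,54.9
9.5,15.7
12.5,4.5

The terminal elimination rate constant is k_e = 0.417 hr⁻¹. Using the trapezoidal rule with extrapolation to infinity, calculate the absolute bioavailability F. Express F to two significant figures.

F = 0.65

Trapezoidal AUC_0→12.5 (oral capsule):
  [0→0.5]: (0.0+419.6)/2 × 0.5 = 104.9
  [0.5→3.5]: (419.6+191.5)/2 × 3 = 916.65
  [3.5→6.5]: (191.5+54.9)/2 × 3 = 369.6
  [6.5→9.5]: (54.9+15.7)/2 × 3 = 105.9
  [9.5→12.5]: (15.7+4.5)/2 × 3 = 30.3
  Sum = 1527.35 ng/mL·hr
Tail: C_last/k_e = 4.5/0.417 = 10.791
AUC_0→∞ (oral capsule) = 1527.35 + 10.791 = 1538.141 ng/mL·hr
F = (AUC_ev/D_ev)/(AUC_iv/D_iv) = (1538.141/125)/(948/50) = 12.305128/18.96 = 0.6490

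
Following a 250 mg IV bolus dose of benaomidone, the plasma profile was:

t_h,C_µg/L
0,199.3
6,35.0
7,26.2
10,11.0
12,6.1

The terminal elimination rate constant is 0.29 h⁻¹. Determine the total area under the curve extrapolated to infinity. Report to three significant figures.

AUC = 827 µg/L·h

Trapezoidal AUC_0→12:
  [0→6]: (199.3+35.0)/2 × 6 = 702.9
  [6→7]: (35.0+26.2)/2 × 1 = 30.6
  [7→10]: (26.2+11.0)/2 × 3 = 55.8
  [10→12]: (11.0+6.1)/2 × 2 = 17.1
  Sum = 806.4 µg/L·h
Extrapolated tail: C_last / k_e = 6.1 / 0.29 = 21.034
AUC_0→∞ = 806.4 + 21.034 = 827.434 µg/L·h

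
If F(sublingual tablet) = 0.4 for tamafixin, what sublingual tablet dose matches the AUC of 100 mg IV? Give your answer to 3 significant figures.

D_sublingual = 250 mg

For equal systemic exposure: F × D_ev = D_iv
D_ev = D_iv / F = 100 / 0.4 = 250 mg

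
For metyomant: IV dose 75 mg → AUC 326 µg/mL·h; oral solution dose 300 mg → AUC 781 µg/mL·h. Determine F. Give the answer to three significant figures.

F = 0.599

F = (AUC_ev / D_ev) / (AUC_iv / D_iv)
  = (781/300) / (326/75)
  = 2.60333 / 4.34667 = 0.5989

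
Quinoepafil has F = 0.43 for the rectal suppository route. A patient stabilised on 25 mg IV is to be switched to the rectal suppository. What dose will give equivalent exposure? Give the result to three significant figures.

D_rectal = 58.1 mg

For equal systemic exposure: F × D_ev = D_iv
D_ev = D_iv / F = 25 / 0.43 = 58.1395 mg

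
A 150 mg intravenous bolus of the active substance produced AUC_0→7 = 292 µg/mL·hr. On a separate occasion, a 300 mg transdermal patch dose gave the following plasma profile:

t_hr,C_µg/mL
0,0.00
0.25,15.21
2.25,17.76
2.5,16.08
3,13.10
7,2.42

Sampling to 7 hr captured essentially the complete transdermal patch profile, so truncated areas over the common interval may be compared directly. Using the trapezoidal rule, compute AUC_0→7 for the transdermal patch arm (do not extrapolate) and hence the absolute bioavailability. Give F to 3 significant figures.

F = 0.133

Trapezoidal AUC_0→7 (transdermal patch):
  [0→0.25]: (0.00+15.21)/2 × 0.25 = 1.90125
  [0.25→2.25]: (15.21+17.76)/2 × 2 = 32.97
  [2.25→2.5]: (17.76+16.08)/2 × 0.25 = 4.23
  [2.5→3]: (16.08+13.10)/2 × 0.5 = 7.295
  [3→7]: (13.10+2.42)/2 × 4 = 31.04
  Sum = 77.43625 µg/mL·hr
F = (AUC_ev/D_ev)/(AUC_iv/D_iv) = (77.43625/300)/(292/150) = 0.258121/1.94667 = 0.1326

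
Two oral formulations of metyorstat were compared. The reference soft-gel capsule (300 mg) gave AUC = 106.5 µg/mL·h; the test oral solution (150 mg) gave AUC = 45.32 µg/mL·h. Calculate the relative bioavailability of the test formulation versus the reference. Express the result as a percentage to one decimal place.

F_rel = 85.1%

F_rel = (AUC_test/D_test) / (AUC_ref/D_ref)
      = (45.32/150) / (106.5/300)
      = 0.302133 / 0.355 = 0.8511 = 85.11%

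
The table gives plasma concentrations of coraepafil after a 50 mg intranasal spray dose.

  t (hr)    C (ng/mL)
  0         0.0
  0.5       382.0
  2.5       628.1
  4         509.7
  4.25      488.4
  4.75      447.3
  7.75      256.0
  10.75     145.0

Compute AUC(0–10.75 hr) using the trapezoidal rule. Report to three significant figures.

AUC = 3970 ng/mL·hr

Trapezoidal AUC_0→10.75:
  [0→0.5]: (0.0+382.0)/2 × 0.5 = 95.5
  [0.5→2.5]: (382.0+628.1)/2 × 2 = 1010.1
  [2.5→4]: (628.1+509.7)/2 × 1.5 = 853.35
  [4→4.25]: (509.7+488.4)/2 × 0.25 = 124.7625
  [4.25→4.75]: (488.4+447.3)/2 × 0.5 = 233.925
  [4.75→7.75]: (447.3+256.0)/2 × 3 = 1054.95
  [7.75→10.75]: (256.0+145.0)/2 × 3 = 601.5
  Sum = 3974.0875 ng/mL·hr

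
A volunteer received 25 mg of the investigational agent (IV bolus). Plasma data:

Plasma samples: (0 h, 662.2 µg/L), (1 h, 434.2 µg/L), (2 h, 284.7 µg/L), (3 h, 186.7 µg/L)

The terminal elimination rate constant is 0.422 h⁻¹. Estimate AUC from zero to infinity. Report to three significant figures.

AUC = 1590 µg/L·h

Trapezoidal AUC_0→3:
  [0→1]: (662.2+434.2)/2 × 1 = 548.2
  [1→2]: (434.2+284.7)/2 × 1 = 359.45
  [2→3]: (284.7+186.7)/2 × 1 = 235.7
  Sum = 1143.35 µg/L·h
Extrapolated tail: C_last / k_e = 186.7 / 0.422 = 442.417
AUC_0→∞ = 1143.35 + 442.417 = 1585.767 µg/L·h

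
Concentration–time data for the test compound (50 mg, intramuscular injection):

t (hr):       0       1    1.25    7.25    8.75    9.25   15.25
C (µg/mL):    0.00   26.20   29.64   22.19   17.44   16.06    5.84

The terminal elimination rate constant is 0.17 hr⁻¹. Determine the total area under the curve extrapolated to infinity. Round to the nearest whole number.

AUC = 314 µg/mL·hr

Trapezoidal AUC_0→15.25:
  [0→1]: (0.00+26.20)/2 × 1 = 13.1
  [1→1.25]: (26.20+29.64)/2 × 0.25 = 6.98
  [1.25→7.25]: (29.64+22.19)/2 × 6 = 155.49
  [7.25→8.75]: (22.19+17.44)/2 × 1.5 = 29.7225
  [8.75→9.25]: (17.44+16.06)/2 × 0.5 = 8.375
  [9.25→15.25]: (16.06+5.84)/2 × 6 = 65.7
  Sum = 279.3675 µg/mL·hr
Extrapolated tail: C_last / k_e = 5.84 / 0.17 = 34.353
AUC_0→∞ = 279.3675 + 34.353 = 313.7205 µg/mL·hr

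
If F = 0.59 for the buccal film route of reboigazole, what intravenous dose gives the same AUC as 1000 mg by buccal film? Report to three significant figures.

D_iv = 590 mg

Systemic exposure from an extravascular dose = F × D_ev, so the equivalent IV dose is F × D_ev.
D_iv = F × D_ev = 0.59 × 1000 = 590 mg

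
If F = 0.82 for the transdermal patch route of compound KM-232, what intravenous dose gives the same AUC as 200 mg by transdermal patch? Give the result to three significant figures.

Systemic exposure from an extravascular dose = F × D_ev, so the equivalent IV dose is F × D_ev.
D_iv = F × D_ev = 0.82 × 200 = 164 mg

D_iv = 164 mg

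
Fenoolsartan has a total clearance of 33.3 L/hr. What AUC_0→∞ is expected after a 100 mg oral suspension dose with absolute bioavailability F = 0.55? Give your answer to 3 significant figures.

AUC = 1.65 mg/L·hr

AUC_0→∞ = F × Dose / CL
        = 0.55 × 100 / 33.3 = 1.65165 mg/L·hr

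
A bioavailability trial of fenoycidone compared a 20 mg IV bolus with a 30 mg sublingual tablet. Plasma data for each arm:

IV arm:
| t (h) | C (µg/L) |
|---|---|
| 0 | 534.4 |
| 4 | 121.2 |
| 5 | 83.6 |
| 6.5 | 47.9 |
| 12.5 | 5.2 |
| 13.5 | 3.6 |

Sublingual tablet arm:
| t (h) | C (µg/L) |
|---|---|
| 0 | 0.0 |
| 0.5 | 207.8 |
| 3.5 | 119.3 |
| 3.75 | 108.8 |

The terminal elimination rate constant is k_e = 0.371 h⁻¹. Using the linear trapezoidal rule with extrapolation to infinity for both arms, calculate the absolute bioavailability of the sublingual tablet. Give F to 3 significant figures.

Trapezoidal AUC_0→13.5 (IV):
  [0→4]: (534.4+121.2)/2 × 4 = 1311.2
  [4→5]: (121.2+83.6)/2 × 1 = 102.4
  [5→6.5]: (83.6+47.9)/2 × 1.5 = 98.625
  [6.5→12.5]: (47.9+5.2)/2 × 6 = 159.3
  [12.5→13.5]: (5.2+3.6)/2 × 1 = 4.4
  Sum = 1675.925 µg/L·h
IV tail: 3.6/0.371 = 9.704; AUC_iv,0→∞ = 1675.925 + 9.704 = 1685.629 µg/L·h
Trapezoidal AUC_0→3.75 (sublingual tablet):
  [0→0.5]: (0.0+207.8)/2 × 0.5 = 51.95
  [0.5→3.5]: (207.8+119.3)/2 × 3 = 490.65
  [3.5→3.75]: (119.3+108.8)/2 × 0.25 = 28.5125
  Sum = 571.1125 µg/L·h
sublingual tablet tail: 108.8/0.371 = 293.261; AUC_ev,0→∞ = 571.1125 + 293.261 = 864.3735 µg/L·h
F = (AUC_ev/D_ev)/(AUC_iv/D_iv) = (864.3735/30)/(1685.629/20) = 28.81245/84.28145 = 0.3419

F = 0.342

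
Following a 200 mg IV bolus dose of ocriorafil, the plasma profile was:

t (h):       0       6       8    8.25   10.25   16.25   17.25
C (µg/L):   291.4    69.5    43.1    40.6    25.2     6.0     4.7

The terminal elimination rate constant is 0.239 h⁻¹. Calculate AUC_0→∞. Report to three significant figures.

Trapezoidal AUC_0→17.25:
  [0→6]: (291.4+69.5)/2 × 6 = 1082.7
  [6→8]: (69.5+43.1)/2 × 2 = 112.6
  [8→8.25]: (43.1+40.6)/2 × 0.25 = 10.4625
  [8.25→10.25]: (40.6+25.2)/2 × 2 = 65.8
  [10.25→16.25]: (25.2+6.0)/2 × 6 = 93.6
  [16.25→17.25]: (6.0+4.7)/2 × 1 = 5.35
  Sum = 1370.5125 µg/L·h
Extrapolated tail: C_last / k_e = 4.7 / 0.239 = 19.665
AUC_0→∞ = 1370.5125 + 19.665 = 1390.1775 µg/L·h

AUC = 1390 µg/L·h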